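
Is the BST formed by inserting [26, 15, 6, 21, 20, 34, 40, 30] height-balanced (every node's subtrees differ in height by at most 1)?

Tree (level-order array): [26, 15, 34, 6, 21, 30, 40, None, None, 20]
Definition: a tree is height-balanced if, at every node, |h(left) - h(right)| <= 1 (empty subtree has height -1).
Bottom-up per-node check:
  node 6: h_left=-1, h_right=-1, diff=0 [OK], height=0
  node 20: h_left=-1, h_right=-1, diff=0 [OK], height=0
  node 21: h_left=0, h_right=-1, diff=1 [OK], height=1
  node 15: h_left=0, h_right=1, diff=1 [OK], height=2
  node 30: h_left=-1, h_right=-1, diff=0 [OK], height=0
  node 40: h_left=-1, h_right=-1, diff=0 [OK], height=0
  node 34: h_left=0, h_right=0, diff=0 [OK], height=1
  node 26: h_left=2, h_right=1, diff=1 [OK], height=3
All nodes satisfy the balance condition.
Result: Balanced


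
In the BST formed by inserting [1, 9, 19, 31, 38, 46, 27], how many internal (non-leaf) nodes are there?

Tree built from: [1, 9, 19, 31, 38, 46, 27]
Tree (level-order array): [1, None, 9, None, 19, None, 31, 27, 38, None, None, None, 46]
Rule: An internal node has at least one child.
Per-node child counts:
  node 1: 1 child(ren)
  node 9: 1 child(ren)
  node 19: 1 child(ren)
  node 31: 2 child(ren)
  node 27: 0 child(ren)
  node 38: 1 child(ren)
  node 46: 0 child(ren)
Matching nodes: [1, 9, 19, 31, 38]
Count of internal (non-leaf) nodes: 5


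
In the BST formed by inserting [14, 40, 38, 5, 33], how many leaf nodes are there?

Tree built from: [14, 40, 38, 5, 33]
Tree (level-order array): [14, 5, 40, None, None, 38, None, 33]
Rule: A leaf has 0 children.
Per-node child counts:
  node 14: 2 child(ren)
  node 5: 0 child(ren)
  node 40: 1 child(ren)
  node 38: 1 child(ren)
  node 33: 0 child(ren)
Matching nodes: [5, 33]
Count of leaf nodes: 2


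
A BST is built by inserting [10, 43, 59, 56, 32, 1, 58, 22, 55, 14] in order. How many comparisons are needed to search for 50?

Search path for 50: 10 -> 43 -> 59 -> 56 -> 55
Found: False
Comparisons: 5


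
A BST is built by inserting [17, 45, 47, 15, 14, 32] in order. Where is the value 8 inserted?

Starting tree (level order): [17, 15, 45, 14, None, 32, 47]
Insertion path: 17 -> 15 -> 14
Result: insert 8 as left child of 14
Final tree (level order): [17, 15, 45, 14, None, 32, 47, 8]


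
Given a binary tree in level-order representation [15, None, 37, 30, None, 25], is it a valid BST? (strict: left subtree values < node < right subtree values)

Level-order array: [15, None, 37, 30, None, 25]
Validate using subtree bounds (lo, hi): at each node, require lo < value < hi,
then recurse left with hi=value and right with lo=value.
Preorder trace (stopping at first violation):
  at node 15 with bounds (-inf, +inf): OK
  at node 37 with bounds (15, +inf): OK
  at node 30 with bounds (15, 37): OK
  at node 25 with bounds (15, 30): OK
No violation found at any node.
Result: Valid BST


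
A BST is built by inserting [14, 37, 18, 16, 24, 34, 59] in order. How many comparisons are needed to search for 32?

Search path for 32: 14 -> 37 -> 18 -> 24 -> 34
Found: False
Comparisons: 5


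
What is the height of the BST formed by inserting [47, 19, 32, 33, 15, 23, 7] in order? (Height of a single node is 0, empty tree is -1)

Insertion order: [47, 19, 32, 33, 15, 23, 7]
Tree (level-order array): [47, 19, None, 15, 32, 7, None, 23, 33]
Compute height bottom-up (empty subtree = -1):
  height(7) = 1 + max(-1, -1) = 0
  height(15) = 1 + max(0, -1) = 1
  height(23) = 1 + max(-1, -1) = 0
  height(33) = 1 + max(-1, -1) = 0
  height(32) = 1 + max(0, 0) = 1
  height(19) = 1 + max(1, 1) = 2
  height(47) = 1 + max(2, -1) = 3
Height = 3


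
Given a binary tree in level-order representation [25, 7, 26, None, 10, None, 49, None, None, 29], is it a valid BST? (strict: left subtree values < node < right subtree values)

Level-order array: [25, 7, 26, None, 10, None, 49, None, None, 29]
Validate using subtree bounds (lo, hi): at each node, require lo < value < hi,
then recurse left with hi=value and right with lo=value.
Preorder trace (stopping at first violation):
  at node 25 with bounds (-inf, +inf): OK
  at node 7 with bounds (-inf, 25): OK
  at node 10 with bounds (7, 25): OK
  at node 26 with bounds (25, +inf): OK
  at node 49 with bounds (26, +inf): OK
  at node 29 with bounds (26, 49): OK
No violation found at any node.
Result: Valid BST


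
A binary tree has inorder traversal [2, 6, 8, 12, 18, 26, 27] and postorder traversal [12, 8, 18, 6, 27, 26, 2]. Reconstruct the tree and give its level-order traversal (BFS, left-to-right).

Inorder:   [2, 6, 8, 12, 18, 26, 27]
Postorder: [12, 8, 18, 6, 27, 26, 2]
Algorithm: postorder visits root last, so walk postorder right-to-left;
each value is the root of the current inorder slice — split it at that
value, recurse on the right subtree first, then the left.
Recursive splits:
  root=2; inorder splits into left=[], right=[6, 8, 12, 18, 26, 27]
  root=26; inorder splits into left=[6, 8, 12, 18], right=[27]
  root=27; inorder splits into left=[], right=[]
  root=6; inorder splits into left=[], right=[8, 12, 18]
  root=18; inorder splits into left=[8, 12], right=[]
  root=8; inorder splits into left=[], right=[12]
  root=12; inorder splits into left=[], right=[]
Reconstructed level-order: [2, 26, 6, 27, 18, 8, 12]


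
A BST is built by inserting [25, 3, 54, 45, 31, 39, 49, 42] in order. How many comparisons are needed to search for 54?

Search path for 54: 25 -> 54
Found: True
Comparisons: 2


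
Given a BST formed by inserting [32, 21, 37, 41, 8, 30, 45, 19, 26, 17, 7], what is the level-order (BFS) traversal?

Tree insertion order: [32, 21, 37, 41, 8, 30, 45, 19, 26, 17, 7]
Tree (level-order array): [32, 21, 37, 8, 30, None, 41, 7, 19, 26, None, None, 45, None, None, 17]
BFS from the root, enqueuing left then right child of each popped node:
  queue [32] -> pop 32, enqueue [21, 37], visited so far: [32]
  queue [21, 37] -> pop 21, enqueue [8, 30], visited so far: [32, 21]
  queue [37, 8, 30] -> pop 37, enqueue [41], visited so far: [32, 21, 37]
  queue [8, 30, 41] -> pop 8, enqueue [7, 19], visited so far: [32, 21, 37, 8]
  queue [30, 41, 7, 19] -> pop 30, enqueue [26], visited so far: [32, 21, 37, 8, 30]
  queue [41, 7, 19, 26] -> pop 41, enqueue [45], visited so far: [32, 21, 37, 8, 30, 41]
  queue [7, 19, 26, 45] -> pop 7, enqueue [none], visited so far: [32, 21, 37, 8, 30, 41, 7]
  queue [19, 26, 45] -> pop 19, enqueue [17], visited so far: [32, 21, 37, 8, 30, 41, 7, 19]
  queue [26, 45, 17] -> pop 26, enqueue [none], visited so far: [32, 21, 37, 8, 30, 41, 7, 19, 26]
  queue [45, 17] -> pop 45, enqueue [none], visited so far: [32, 21, 37, 8, 30, 41, 7, 19, 26, 45]
  queue [17] -> pop 17, enqueue [none], visited so far: [32, 21, 37, 8, 30, 41, 7, 19, 26, 45, 17]
Result: [32, 21, 37, 8, 30, 41, 7, 19, 26, 45, 17]


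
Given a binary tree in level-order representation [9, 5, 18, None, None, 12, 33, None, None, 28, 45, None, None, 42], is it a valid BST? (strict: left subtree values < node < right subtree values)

Level-order array: [9, 5, 18, None, None, 12, 33, None, None, 28, 45, None, None, 42]
Validate using subtree bounds (lo, hi): at each node, require lo < value < hi,
then recurse left with hi=value and right with lo=value.
Preorder trace (stopping at first violation):
  at node 9 with bounds (-inf, +inf): OK
  at node 5 with bounds (-inf, 9): OK
  at node 18 with bounds (9, +inf): OK
  at node 12 with bounds (9, 18): OK
  at node 33 with bounds (18, +inf): OK
  at node 28 with bounds (18, 33): OK
  at node 45 with bounds (33, +inf): OK
  at node 42 with bounds (33, 45): OK
No violation found at any node.
Result: Valid BST


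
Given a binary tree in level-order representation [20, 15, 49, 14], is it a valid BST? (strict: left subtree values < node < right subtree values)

Level-order array: [20, 15, 49, 14]
Validate using subtree bounds (lo, hi): at each node, require lo < value < hi,
then recurse left with hi=value and right with lo=value.
Preorder trace (stopping at first violation):
  at node 20 with bounds (-inf, +inf): OK
  at node 15 with bounds (-inf, 20): OK
  at node 14 with bounds (-inf, 15): OK
  at node 49 with bounds (20, +inf): OK
No violation found at any node.
Result: Valid BST


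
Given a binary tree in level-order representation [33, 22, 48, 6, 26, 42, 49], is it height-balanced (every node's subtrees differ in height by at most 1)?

Tree (level-order array): [33, 22, 48, 6, 26, 42, 49]
Definition: a tree is height-balanced if, at every node, |h(left) - h(right)| <= 1 (empty subtree has height -1).
Bottom-up per-node check:
  node 6: h_left=-1, h_right=-1, diff=0 [OK], height=0
  node 26: h_left=-1, h_right=-1, diff=0 [OK], height=0
  node 22: h_left=0, h_right=0, diff=0 [OK], height=1
  node 42: h_left=-1, h_right=-1, diff=0 [OK], height=0
  node 49: h_left=-1, h_right=-1, diff=0 [OK], height=0
  node 48: h_left=0, h_right=0, diff=0 [OK], height=1
  node 33: h_left=1, h_right=1, diff=0 [OK], height=2
All nodes satisfy the balance condition.
Result: Balanced


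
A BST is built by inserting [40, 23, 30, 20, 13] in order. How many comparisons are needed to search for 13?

Search path for 13: 40 -> 23 -> 20 -> 13
Found: True
Comparisons: 4


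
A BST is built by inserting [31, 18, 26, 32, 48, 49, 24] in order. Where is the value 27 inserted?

Starting tree (level order): [31, 18, 32, None, 26, None, 48, 24, None, None, 49]
Insertion path: 31 -> 18 -> 26
Result: insert 27 as right child of 26
Final tree (level order): [31, 18, 32, None, 26, None, 48, 24, 27, None, 49]


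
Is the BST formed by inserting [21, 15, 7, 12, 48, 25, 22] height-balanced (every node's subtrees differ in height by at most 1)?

Tree (level-order array): [21, 15, 48, 7, None, 25, None, None, 12, 22]
Definition: a tree is height-balanced if, at every node, |h(left) - h(right)| <= 1 (empty subtree has height -1).
Bottom-up per-node check:
  node 12: h_left=-1, h_right=-1, diff=0 [OK], height=0
  node 7: h_left=-1, h_right=0, diff=1 [OK], height=1
  node 15: h_left=1, h_right=-1, diff=2 [FAIL (|1--1|=2 > 1)], height=2
  node 22: h_left=-1, h_right=-1, diff=0 [OK], height=0
  node 25: h_left=0, h_right=-1, diff=1 [OK], height=1
  node 48: h_left=1, h_right=-1, diff=2 [FAIL (|1--1|=2 > 1)], height=2
  node 21: h_left=2, h_right=2, diff=0 [OK], height=3
Node 15 violates the condition: |1 - -1| = 2 > 1.
Result: Not balanced


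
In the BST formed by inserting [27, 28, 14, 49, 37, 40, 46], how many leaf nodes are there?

Tree built from: [27, 28, 14, 49, 37, 40, 46]
Tree (level-order array): [27, 14, 28, None, None, None, 49, 37, None, None, 40, None, 46]
Rule: A leaf has 0 children.
Per-node child counts:
  node 27: 2 child(ren)
  node 14: 0 child(ren)
  node 28: 1 child(ren)
  node 49: 1 child(ren)
  node 37: 1 child(ren)
  node 40: 1 child(ren)
  node 46: 0 child(ren)
Matching nodes: [14, 46]
Count of leaf nodes: 2


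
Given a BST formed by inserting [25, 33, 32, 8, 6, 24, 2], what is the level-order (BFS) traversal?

Tree insertion order: [25, 33, 32, 8, 6, 24, 2]
Tree (level-order array): [25, 8, 33, 6, 24, 32, None, 2]
BFS from the root, enqueuing left then right child of each popped node:
  queue [25] -> pop 25, enqueue [8, 33], visited so far: [25]
  queue [8, 33] -> pop 8, enqueue [6, 24], visited so far: [25, 8]
  queue [33, 6, 24] -> pop 33, enqueue [32], visited so far: [25, 8, 33]
  queue [6, 24, 32] -> pop 6, enqueue [2], visited so far: [25, 8, 33, 6]
  queue [24, 32, 2] -> pop 24, enqueue [none], visited so far: [25, 8, 33, 6, 24]
  queue [32, 2] -> pop 32, enqueue [none], visited so far: [25, 8, 33, 6, 24, 32]
  queue [2] -> pop 2, enqueue [none], visited so far: [25, 8, 33, 6, 24, 32, 2]
Result: [25, 8, 33, 6, 24, 32, 2]


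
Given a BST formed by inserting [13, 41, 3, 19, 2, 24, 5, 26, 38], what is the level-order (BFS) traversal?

Tree insertion order: [13, 41, 3, 19, 2, 24, 5, 26, 38]
Tree (level-order array): [13, 3, 41, 2, 5, 19, None, None, None, None, None, None, 24, None, 26, None, 38]
BFS from the root, enqueuing left then right child of each popped node:
  queue [13] -> pop 13, enqueue [3, 41], visited so far: [13]
  queue [3, 41] -> pop 3, enqueue [2, 5], visited so far: [13, 3]
  queue [41, 2, 5] -> pop 41, enqueue [19], visited so far: [13, 3, 41]
  queue [2, 5, 19] -> pop 2, enqueue [none], visited so far: [13, 3, 41, 2]
  queue [5, 19] -> pop 5, enqueue [none], visited so far: [13, 3, 41, 2, 5]
  queue [19] -> pop 19, enqueue [24], visited so far: [13, 3, 41, 2, 5, 19]
  queue [24] -> pop 24, enqueue [26], visited so far: [13, 3, 41, 2, 5, 19, 24]
  queue [26] -> pop 26, enqueue [38], visited so far: [13, 3, 41, 2, 5, 19, 24, 26]
  queue [38] -> pop 38, enqueue [none], visited so far: [13, 3, 41, 2, 5, 19, 24, 26, 38]
Result: [13, 3, 41, 2, 5, 19, 24, 26, 38]


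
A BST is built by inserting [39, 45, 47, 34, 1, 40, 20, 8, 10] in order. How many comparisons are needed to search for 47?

Search path for 47: 39 -> 45 -> 47
Found: True
Comparisons: 3


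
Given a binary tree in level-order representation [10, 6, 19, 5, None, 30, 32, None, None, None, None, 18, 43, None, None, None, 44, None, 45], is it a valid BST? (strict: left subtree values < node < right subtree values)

Level-order array: [10, 6, 19, 5, None, 30, 32, None, None, None, None, 18, 43, None, None, None, 44, None, 45]
Validate using subtree bounds (lo, hi): at each node, require lo < value < hi,
then recurse left with hi=value and right with lo=value.
Preorder trace (stopping at first violation):
  at node 10 with bounds (-inf, +inf): OK
  at node 6 with bounds (-inf, 10): OK
  at node 5 with bounds (-inf, 6): OK
  at node 19 with bounds (10, +inf): OK
  at node 30 with bounds (10, 19): VIOLATION
Node 30 violates its bound: not (10 < 30 < 19).
Result: Not a valid BST


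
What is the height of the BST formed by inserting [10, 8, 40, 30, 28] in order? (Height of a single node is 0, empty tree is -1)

Insertion order: [10, 8, 40, 30, 28]
Tree (level-order array): [10, 8, 40, None, None, 30, None, 28]
Compute height bottom-up (empty subtree = -1):
  height(8) = 1 + max(-1, -1) = 0
  height(28) = 1 + max(-1, -1) = 0
  height(30) = 1 + max(0, -1) = 1
  height(40) = 1 + max(1, -1) = 2
  height(10) = 1 + max(0, 2) = 3
Height = 3


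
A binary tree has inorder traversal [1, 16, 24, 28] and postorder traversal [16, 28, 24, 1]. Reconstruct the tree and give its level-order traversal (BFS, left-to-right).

Inorder:   [1, 16, 24, 28]
Postorder: [16, 28, 24, 1]
Algorithm: postorder visits root last, so walk postorder right-to-left;
each value is the root of the current inorder slice — split it at that
value, recurse on the right subtree first, then the left.
Recursive splits:
  root=1; inorder splits into left=[], right=[16, 24, 28]
  root=24; inorder splits into left=[16], right=[28]
  root=28; inorder splits into left=[], right=[]
  root=16; inorder splits into left=[], right=[]
Reconstructed level-order: [1, 24, 16, 28]


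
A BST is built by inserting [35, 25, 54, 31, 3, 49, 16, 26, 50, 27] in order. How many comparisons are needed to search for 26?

Search path for 26: 35 -> 25 -> 31 -> 26
Found: True
Comparisons: 4


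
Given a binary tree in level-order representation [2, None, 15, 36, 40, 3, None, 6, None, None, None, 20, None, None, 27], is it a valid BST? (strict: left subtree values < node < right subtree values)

Level-order array: [2, None, 15, 36, 40, 3, None, 6, None, None, None, 20, None, None, 27]
Validate using subtree bounds (lo, hi): at each node, require lo < value < hi,
then recurse left with hi=value and right with lo=value.
Preorder trace (stopping at first violation):
  at node 2 with bounds (-inf, +inf): OK
  at node 15 with bounds (2, +inf): OK
  at node 36 with bounds (2, 15): VIOLATION
Node 36 violates its bound: not (2 < 36 < 15).
Result: Not a valid BST


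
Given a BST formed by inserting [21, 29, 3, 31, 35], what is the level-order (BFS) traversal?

Tree insertion order: [21, 29, 3, 31, 35]
Tree (level-order array): [21, 3, 29, None, None, None, 31, None, 35]
BFS from the root, enqueuing left then right child of each popped node:
  queue [21] -> pop 21, enqueue [3, 29], visited so far: [21]
  queue [3, 29] -> pop 3, enqueue [none], visited so far: [21, 3]
  queue [29] -> pop 29, enqueue [31], visited so far: [21, 3, 29]
  queue [31] -> pop 31, enqueue [35], visited so far: [21, 3, 29, 31]
  queue [35] -> pop 35, enqueue [none], visited so far: [21, 3, 29, 31, 35]
Result: [21, 3, 29, 31, 35]


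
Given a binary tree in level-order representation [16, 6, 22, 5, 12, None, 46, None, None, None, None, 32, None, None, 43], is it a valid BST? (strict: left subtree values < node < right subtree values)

Level-order array: [16, 6, 22, 5, 12, None, 46, None, None, None, None, 32, None, None, 43]
Validate using subtree bounds (lo, hi): at each node, require lo < value < hi,
then recurse left with hi=value and right with lo=value.
Preorder trace (stopping at first violation):
  at node 16 with bounds (-inf, +inf): OK
  at node 6 with bounds (-inf, 16): OK
  at node 5 with bounds (-inf, 6): OK
  at node 12 with bounds (6, 16): OK
  at node 22 with bounds (16, +inf): OK
  at node 46 with bounds (22, +inf): OK
  at node 32 with bounds (22, 46): OK
  at node 43 with bounds (32, 46): OK
No violation found at any node.
Result: Valid BST


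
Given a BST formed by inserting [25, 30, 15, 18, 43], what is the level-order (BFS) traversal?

Tree insertion order: [25, 30, 15, 18, 43]
Tree (level-order array): [25, 15, 30, None, 18, None, 43]
BFS from the root, enqueuing left then right child of each popped node:
  queue [25] -> pop 25, enqueue [15, 30], visited so far: [25]
  queue [15, 30] -> pop 15, enqueue [18], visited so far: [25, 15]
  queue [30, 18] -> pop 30, enqueue [43], visited so far: [25, 15, 30]
  queue [18, 43] -> pop 18, enqueue [none], visited so far: [25, 15, 30, 18]
  queue [43] -> pop 43, enqueue [none], visited so far: [25, 15, 30, 18, 43]
Result: [25, 15, 30, 18, 43]


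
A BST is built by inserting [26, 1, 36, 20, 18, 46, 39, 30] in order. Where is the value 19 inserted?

Starting tree (level order): [26, 1, 36, None, 20, 30, 46, 18, None, None, None, 39]
Insertion path: 26 -> 1 -> 20 -> 18
Result: insert 19 as right child of 18
Final tree (level order): [26, 1, 36, None, 20, 30, 46, 18, None, None, None, 39, None, None, 19]


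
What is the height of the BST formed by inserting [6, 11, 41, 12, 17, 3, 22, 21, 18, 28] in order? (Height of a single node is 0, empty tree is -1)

Insertion order: [6, 11, 41, 12, 17, 3, 22, 21, 18, 28]
Tree (level-order array): [6, 3, 11, None, None, None, 41, 12, None, None, 17, None, 22, 21, 28, 18]
Compute height bottom-up (empty subtree = -1):
  height(3) = 1 + max(-1, -1) = 0
  height(18) = 1 + max(-1, -1) = 0
  height(21) = 1 + max(0, -1) = 1
  height(28) = 1 + max(-1, -1) = 0
  height(22) = 1 + max(1, 0) = 2
  height(17) = 1 + max(-1, 2) = 3
  height(12) = 1 + max(-1, 3) = 4
  height(41) = 1 + max(4, -1) = 5
  height(11) = 1 + max(-1, 5) = 6
  height(6) = 1 + max(0, 6) = 7
Height = 7


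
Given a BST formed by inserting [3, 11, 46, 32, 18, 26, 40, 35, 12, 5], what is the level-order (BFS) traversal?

Tree insertion order: [3, 11, 46, 32, 18, 26, 40, 35, 12, 5]
Tree (level-order array): [3, None, 11, 5, 46, None, None, 32, None, 18, 40, 12, 26, 35]
BFS from the root, enqueuing left then right child of each popped node:
  queue [3] -> pop 3, enqueue [11], visited so far: [3]
  queue [11] -> pop 11, enqueue [5, 46], visited so far: [3, 11]
  queue [5, 46] -> pop 5, enqueue [none], visited so far: [3, 11, 5]
  queue [46] -> pop 46, enqueue [32], visited so far: [3, 11, 5, 46]
  queue [32] -> pop 32, enqueue [18, 40], visited so far: [3, 11, 5, 46, 32]
  queue [18, 40] -> pop 18, enqueue [12, 26], visited so far: [3, 11, 5, 46, 32, 18]
  queue [40, 12, 26] -> pop 40, enqueue [35], visited so far: [3, 11, 5, 46, 32, 18, 40]
  queue [12, 26, 35] -> pop 12, enqueue [none], visited so far: [3, 11, 5, 46, 32, 18, 40, 12]
  queue [26, 35] -> pop 26, enqueue [none], visited so far: [3, 11, 5, 46, 32, 18, 40, 12, 26]
  queue [35] -> pop 35, enqueue [none], visited so far: [3, 11, 5, 46, 32, 18, 40, 12, 26, 35]
Result: [3, 11, 5, 46, 32, 18, 40, 12, 26, 35]


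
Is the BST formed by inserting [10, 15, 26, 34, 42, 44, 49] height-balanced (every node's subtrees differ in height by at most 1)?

Tree (level-order array): [10, None, 15, None, 26, None, 34, None, 42, None, 44, None, 49]
Definition: a tree is height-balanced if, at every node, |h(left) - h(right)| <= 1 (empty subtree has height -1).
Bottom-up per-node check:
  node 49: h_left=-1, h_right=-1, diff=0 [OK], height=0
  node 44: h_left=-1, h_right=0, diff=1 [OK], height=1
  node 42: h_left=-1, h_right=1, diff=2 [FAIL (|-1-1|=2 > 1)], height=2
  node 34: h_left=-1, h_right=2, diff=3 [FAIL (|-1-2|=3 > 1)], height=3
  node 26: h_left=-1, h_right=3, diff=4 [FAIL (|-1-3|=4 > 1)], height=4
  node 15: h_left=-1, h_right=4, diff=5 [FAIL (|-1-4|=5 > 1)], height=5
  node 10: h_left=-1, h_right=5, diff=6 [FAIL (|-1-5|=6 > 1)], height=6
Node 42 violates the condition: |-1 - 1| = 2 > 1.
Result: Not balanced


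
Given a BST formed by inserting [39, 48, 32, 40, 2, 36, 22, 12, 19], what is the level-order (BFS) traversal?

Tree insertion order: [39, 48, 32, 40, 2, 36, 22, 12, 19]
Tree (level-order array): [39, 32, 48, 2, 36, 40, None, None, 22, None, None, None, None, 12, None, None, 19]
BFS from the root, enqueuing left then right child of each popped node:
  queue [39] -> pop 39, enqueue [32, 48], visited so far: [39]
  queue [32, 48] -> pop 32, enqueue [2, 36], visited so far: [39, 32]
  queue [48, 2, 36] -> pop 48, enqueue [40], visited so far: [39, 32, 48]
  queue [2, 36, 40] -> pop 2, enqueue [22], visited so far: [39, 32, 48, 2]
  queue [36, 40, 22] -> pop 36, enqueue [none], visited so far: [39, 32, 48, 2, 36]
  queue [40, 22] -> pop 40, enqueue [none], visited so far: [39, 32, 48, 2, 36, 40]
  queue [22] -> pop 22, enqueue [12], visited so far: [39, 32, 48, 2, 36, 40, 22]
  queue [12] -> pop 12, enqueue [19], visited so far: [39, 32, 48, 2, 36, 40, 22, 12]
  queue [19] -> pop 19, enqueue [none], visited so far: [39, 32, 48, 2, 36, 40, 22, 12, 19]
Result: [39, 32, 48, 2, 36, 40, 22, 12, 19]


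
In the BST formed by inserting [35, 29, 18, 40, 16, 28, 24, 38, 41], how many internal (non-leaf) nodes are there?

Tree built from: [35, 29, 18, 40, 16, 28, 24, 38, 41]
Tree (level-order array): [35, 29, 40, 18, None, 38, 41, 16, 28, None, None, None, None, None, None, 24]
Rule: An internal node has at least one child.
Per-node child counts:
  node 35: 2 child(ren)
  node 29: 1 child(ren)
  node 18: 2 child(ren)
  node 16: 0 child(ren)
  node 28: 1 child(ren)
  node 24: 0 child(ren)
  node 40: 2 child(ren)
  node 38: 0 child(ren)
  node 41: 0 child(ren)
Matching nodes: [35, 29, 18, 28, 40]
Count of internal (non-leaf) nodes: 5


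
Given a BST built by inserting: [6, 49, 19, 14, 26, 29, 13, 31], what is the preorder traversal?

Tree insertion order: [6, 49, 19, 14, 26, 29, 13, 31]
Tree (level-order array): [6, None, 49, 19, None, 14, 26, 13, None, None, 29, None, None, None, 31]
Preorder traversal: [6, 49, 19, 14, 13, 26, 29, 31]


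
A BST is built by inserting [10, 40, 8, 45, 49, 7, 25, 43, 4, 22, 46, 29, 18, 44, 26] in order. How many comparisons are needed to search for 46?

Search path for 46: 10 -> 40 -> 45 -> 49 -> 46
Found: True
Comparisons: 5


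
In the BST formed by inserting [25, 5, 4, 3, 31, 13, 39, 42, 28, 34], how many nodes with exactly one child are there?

Tree built from: [25, 5, 4, 3, 31, 13, 39, 42, 28, 34]
Tree (level-order array): [25, 5, 31, 4, 13, 28, 39, 3, None, None, None, None, None, 34, 42]
Rule: These are nodes with exactly 1 non-null child.
Per-node child counts:
  node 25: 2 child(ren)
  node 5: 2 child(ren)
  node 4: 1 child(ren)
  node 3: 0 child(ren)
  node 13: 0 child(ren)
  node 31: 2 child(ren)
  node 28: 0 child(ren)
  node 39: 2 child(ren)
  node 34: 0 child(ren)
  node 42: 0 child(ren)
Matching nodes: [4]
Count of nodes with exactly one child: 1


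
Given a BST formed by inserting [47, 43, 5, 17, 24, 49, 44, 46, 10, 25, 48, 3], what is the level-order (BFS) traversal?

Tree insertion order: [47, 43, 5, 17, 24, 49, 44, 46, 10, 25, 48, 3]
Tree (level-order array): [47, 43, 49, 5, 44, 48, None, 3, 17, None, 46, None, None, None, None, 10, 24, None, None, None, None, None, 25]
BFS from the root, enqueuing left then right child of each popped node:
  queue [47] -> pop 47, enqueue [43, 49], visited so far: [47]
  queue [43, 49] -> pop 43, enqueue [5, 44], visited so far: [47, 43]
  queue [49, 5, 44] -> pop 49, enqueue [48], visited so far: [47, 43, 49]
  queue [5, 44, 48] -> pop 5, enqueue [3, 17], visited so far: [47, 43, 49, 5]
  queue [44, 48, 3, 17] -> pop 44, enqueue [46], visited so far: [47, 43, 49, 5, 44]
  queue [48, 3, 17, 46] -> pop 48, enqueue [none], visited so far: [47, 43, 49, 5, 44, 48]
  queue [3, 17, 46] -> pop 3, enqueue [none], visited so far: [47, 43, 49, 5, 44, 48, 3]
  queue [17, 46] -> pop 17, enqueue [10, 24], visited so far: [47, 43, 49, 5, 44, 48, 3, 17]
  queue [46, 10, 24] -> pop 46, enqueue [none], visited so far: [47, 43, 49, 5, 44, 48, 3, 17, 46]
  queue [10, 24] -> pop 10, enqueue [none], visited so far: [47, 43, 49, 5, 44, 48, 3, 17, 46, 10]
  queue [24] -> pop 24, enqueue [25], visited so far: [47, 43, 49, 5, 44, 48, 3, 17, 46, 10, 24]
  queue [25] -> pop 25, enqueue [none], visited so far: [47, 43, 49, 5, 44, 48, 3, 17, 46, 10, 24, 25]
Result: [47, 43, 49, 5, 44, 48, 3, 17, 46, 10, 24, 25]


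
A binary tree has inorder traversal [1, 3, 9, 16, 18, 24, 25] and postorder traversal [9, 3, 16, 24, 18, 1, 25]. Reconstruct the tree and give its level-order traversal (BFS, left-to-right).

Inorder:   [1, 3, 9, 16, 18, 24, 25]
Postorder: [9, 3, 16, 24, 18, 1, 25]
Algorithm: postorder visits root last, so walk postorder right-to-left;
each value is the root of the current inorder slice — split it at that
value, recurse on the right subtree first, then the left.
Recursive splits:
  root=25; inorder splits into left=[1, 3, 9, 16, 18, 24], right=[]
  root=1; inorder splits into left=[], right=[3, 9, 16, 18, 24]
  root=18; inorder splits into left=[3, 9, 16], right=[24]
  root=24; inorder splits into left=[], right=[]
  root=16; inorder splits into left=[3, 9], right=[]
  root=3; inorder splits into left=[], right=[9]
  root=9; inorder splits into left=[], right=[]
Reconstructed level-order: [25, 1, 18, 16, 24, 3, 9]


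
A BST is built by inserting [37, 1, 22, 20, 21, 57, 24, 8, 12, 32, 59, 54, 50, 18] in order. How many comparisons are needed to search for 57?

Search path for 57: 37 -> 57
Found: True
Comparisons: 2


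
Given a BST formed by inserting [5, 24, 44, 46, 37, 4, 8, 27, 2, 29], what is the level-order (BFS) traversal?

Tree insertion order: [5, 24, 44, 46, 37, 4, 8, 27, 2, 29]
Tree (level-order array): [5, 4, 24, 2, None, 8, 44, None, None, None, None, 37, 46, 27, None, None, None, None, 29]
BFS from the root, enqueuing left then right child of each popped node:
  queue [5] -> pop 5, enqueue [4, 24], visited so far: [5]
  queue [4, 24] -> pop 4, enqueue [2], visited so far: [5, 4]
  queue [24, 2] -> pop 24, enqueue [8, 44], visited so far: [5, 4, 24]
  queue [2, 8, 44] -> pop 2, enqueue [none], visited so far: [5, 4, 24, 2]
  queue [8, 44] -> pop 8, enqueue [none], visited so far: [5, 4, 24, 2, 8]
  queue [44] -> pop 44, enqueue [37, 46], visited so far: [5, 4, 24, 2, 8, 44]
  queue [37, 46] -> pop 37, enqueue [27], visited so far: [5, 4, 24, 2, 8, 44, 37]
  queue [46, 27] -> pop 46, enqueue [none], visited so far: [5, 4, 24, 2, 8, 44, 37, 46]
  queue [27] -> pop 27, enqueue [29], visited so far: [5, 4, 24, 2, 8, 44, 37, 46, 27]
  queue [29] -> pop 29, enqueue [none], visited so far: [5, 4, 24, 2, 8, 44, 37, 46, 27, 29]
Result: [5, 4, 24, 2, 8, 44, 37, 46, 27, 29]


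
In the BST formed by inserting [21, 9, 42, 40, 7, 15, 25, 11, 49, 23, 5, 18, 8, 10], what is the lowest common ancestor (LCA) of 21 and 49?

Tree insertion order: [21, 9, 42, 40, 7, 15, 25, 11, 49, 23, 5, 18, 8, 10]
Tree (level-order array): [21, 9, 42, 7, 15, 40, 49, 5, 8, 11, 18, 25, None, None, None, None, None, None, None, 10, None, None, None, 23]
In a BST, the LCA of p=21, q=49 is the first node v on the
root-to-leaf path with p <= v <= q (go left if both < v, right if both > v).
Walk from root:
  at 21: 21 <= 21 <= 49, this is the LCA
LCA = 21


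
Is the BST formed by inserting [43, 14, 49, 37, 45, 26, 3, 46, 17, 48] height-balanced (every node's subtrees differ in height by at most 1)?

Tree (level-order array): [43, 14, 49, 3, 37, 45, None, None, None, 26, None, None, 46, 17, None, None, 48]
Definition: a tree is height-balanced if, at every node, |h(left) - h(right)| <= 1 (empty subtree has height -1).
Bottom-up per-node check:
  node 3: h_left=-1, h_right=-1, diff=0 [OK], height=0
  node 17: h_left=-1, h_right=-1, diff=0 [OK], height=0
  node 26: h_left=0, h_right=-1, diff=1 [OK], height=1
  node 37: h_left=1, h_right=-1, diff=2 [FAIL (|1--1|=2 > 1)], height=2
  node 14: h_left=0, h_right=2, diff=2 [FAIL (|0-2|=2 > 1)], height=3
  node 48: h_left=-1, h_right=-1, diff=0 [OK], height=0
  node 46: h_left=-1, h_right=0, diff=1 [OK], height=1
  node 45: h_left=-1, h_right=1, diff=2 [FAIL (|-1-1|=2 > 1)], height=2
  node 49: h_left=2, h_right=-1, diff=3 [FAIL (|2--1|=3 > 1)], height=3
  node 43: h_left=3, h_right=3, diff=0 [OK], height=4
Node 37 violates the condition: |1 - -1| = 2 > 1.
Result: Not balanced


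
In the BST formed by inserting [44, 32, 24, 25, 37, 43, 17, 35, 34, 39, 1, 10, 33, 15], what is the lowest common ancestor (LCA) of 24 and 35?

Tree insertion order: [44, 32, 24, 25, 37, 43, 17, 35, 34, 39, 1, 10, 33, 15]
Tree (level-order array): [44, 32, None, 24, 37, 17, 25, 35, 43, 1, None, None, None, 34, None, 39, None, None, 10, 33, None, None, None, None, 15]
In a BST, the LCA of p=24, q=35 is the first node v on the
root-to-leaf path with p <= v <= q (go left if both < v, right if both > v).
Walk from root:
  at 44: both 24 and 35 < 44, go left
  at 32: 24 <= 32 <= 35, this is the LCA
LCA = 32


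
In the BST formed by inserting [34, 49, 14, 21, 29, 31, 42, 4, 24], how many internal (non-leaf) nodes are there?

Tree built from: [34, 49, 14, 21, 29, 31, 42, 4, 24]
Tree (level-order array): [34, 14, 49, 4, 21, 42, None, None, None, None, 29, None, None, 24, 31]
Rule: An internal node has at least one child.
Per-node child counts:
  node 34: 2 child(ren)
  node 14: 2 child(ren)
  node 4: 0 child(ren)
  node 21: 1 child(ren)
  node 29: 2 child(ren)
  node 24: 0 child(ren)
  node 31: 0 child(ren)
  node 49: 1 child(ren)
  node 42: 0 child(ren)
Matching nodes: [34, 14, 21, 29, 49]
Count of internal (non-leaf) nodes: 5


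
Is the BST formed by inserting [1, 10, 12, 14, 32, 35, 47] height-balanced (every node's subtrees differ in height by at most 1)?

Tree (level-order array): [1, None, 10, None, 12, None, 14, None, 32, None, 35, None, 47]
Definition: a tree is height-balanced if, at every node, |h(left) - h(right)| <= 1 (empty subtree has height -1).
Bottom-up per-node check:
  node 47: h_left=-1, h_right=-1, diff=0 [OK], height=0
  node 35: h_left=-1, h_right=0, diff=1 [OK], height=1
  node 32: h_left=-1, h_right=1, diff=2 [FAIL (|-1-1|=2 > 1)], height=2
  node 14: h_left=-1, h_right=2, diff=3 [FAIL (|-1-2|=3 > 1)], height=3
  node 12: h_left=-1, h_right=3, diff=4 [FAIL (|-1-3|=4 > 1)], height=4
  node 10: h_left=-1, h_right=4, diff=5 [FAIL (|-1-4|=5 > 1)], height=5
  node 1: h_left=-1, h_right=5, diff=6 [FAIL (|-1-5|=6 > 1)], height=6
Node 32 violates the condition: |-1 - 1| = 2 > 1.
Result: Not balanced


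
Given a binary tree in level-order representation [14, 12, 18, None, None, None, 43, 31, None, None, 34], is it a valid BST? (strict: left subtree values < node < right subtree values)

Level-order array: [14, 12, 18, None, None, None, 43, 31, None, None, 34]
Validate using subtree bounds (lo, hi): at each node, require lo < value < hi,
then recurse left with hi=value and right with lo=value.
Preorder trace (stopping at first violation):
  at node 14 with bounds (-inf, +inf): OK
  at node 12 with bounds (-inf, 14): OK
  at node 18 with bounds (14, +inf): OK
  at node 43 with bounds (18, +inf): OK
  at node 31 with bounds (18, 43): OK
  at node 34 with bounds (31, 43): OK
No violation found at any node.
Result: Valid BST


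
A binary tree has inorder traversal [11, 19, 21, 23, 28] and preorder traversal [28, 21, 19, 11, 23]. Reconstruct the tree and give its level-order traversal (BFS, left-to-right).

Inorder:  [11, 19, 21, 23, 28]
Preorder: [28, 21, 19, 11, 23]
Algorithm: preorder visits root first, so consume preorder in order;
for each root, split the current inorder slice at that value into
left-subtree inorder and right-subtree inorder, then recurse.
Recursive splits:
  root=28; inorder splits into left=[11, 19, 21, 23], right=[]
  root=21; inorder splits into left=[11, 19], right=[23]
  root=19; inorder splits into left=[11], right=[]
  root=11; inorder splits into left=[], right=[]
  root=23; inorder splits into left=[], right=[]
Reconstructed level-order: [28, 21, 19, 23, 11]


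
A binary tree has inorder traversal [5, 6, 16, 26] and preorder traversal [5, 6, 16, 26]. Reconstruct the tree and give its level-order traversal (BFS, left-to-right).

Inorder:  [5, 6, 16, 26]
Preorder: [5, 6, 16, 26]
Algorithm: preorder visits root first, so consume preorder in order;
for each root, split the current inorder slice at that value into
left-subtree inorder and right-subtree inorder, then recurse.
Recursive splits:
  root=5; inorder splits into left=[], right=[6, 16, 26]
  root=6; inorder splits into left=[], right=[16, 26]
  root=16; inorder splits into left=[], right=[26]
  root=26; inorder splits into left=[], right=[]
Reconstructed level-order: [5, 6, 16, 26]


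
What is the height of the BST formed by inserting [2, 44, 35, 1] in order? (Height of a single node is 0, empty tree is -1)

Insertion order: [2, 44, 35, 1]
Tree (level-order array): [2, 1, 44, None, None, 35]
Compute height bottom-up (empty subtree = -1):
  height(1) = 1 + max(-1, -1) = 0
  height(35) = 1 + max(-1, -1) = 0
  height(44) = 1 + max(0, -1) = 1
  height(2) = 1 + max(0, 1) = 2
Height = 2


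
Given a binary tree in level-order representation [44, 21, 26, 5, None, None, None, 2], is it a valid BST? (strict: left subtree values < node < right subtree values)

Level-order array: [44, 21, 26, 5, None, None, None, 2]
Validate using subtree bounds (lo, hi): at each node, require lo < value < hi,
then recurse left with hi=value and right with lo=value.
Preorder trace (stopping at first violation):
  at node 44 with bounds (-inf, +inf): OK
  at node 21 with bounds (-inf, 44): OK
  at node 5 with bounds (-inf, 21): OK
  at node 2 with bounds (-inf, 5): OK
  at node 26 with bounds (44, +inf): VIOLATION
Node 26 violates its bound: not (44 < 26 < +inf).
Result: Not a valid BST


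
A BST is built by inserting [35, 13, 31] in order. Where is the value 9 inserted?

Starting tree (level order): [35, 13, None, None, 31]
Insertion path: 35 -> 13
Result: insert 9 as left child of 13
Final tree (level order): [35, 13, None, 9, 31]


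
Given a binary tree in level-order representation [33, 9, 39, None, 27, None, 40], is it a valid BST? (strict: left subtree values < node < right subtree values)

Level-order array: [33, 9, 39, None, 27, None, 40]
Validate using subtree bounds (lo, hi): at each node, require lo < value < hi,
then recurse left with hi=value and right with lo=value.
Preorder trace (stopping at first violation):
  at node 33 with bounds (-inf, +inf): OK
  at node 9 with bounds (-inf, 33): OK
  at node 27 with bounds (9, 33): OK
  at node 39 with bounds (33, +inf): OK
  at node 40 with bounds (39, +inf): OK
No violation found at any node.
Result: Valid BST


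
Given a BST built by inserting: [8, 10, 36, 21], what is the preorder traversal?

Tree insertion order: [8, 10, 36, 21]
Tree (level-order array): [8, None, 10, None, 36, 21]
Preorder traversal: [8, 10, 36, 21]


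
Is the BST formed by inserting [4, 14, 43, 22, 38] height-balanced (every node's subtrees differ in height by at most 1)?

Tree (level-order array): [4, None, 14, None, 43, 22, None, None, 38]
Definition: a tree is height-balanced if, at every node, |h(left) - h(right)| <= 1 (empty subtree has height -1).
Bottom-up per-node check:
  node 38: h_left=-1, h_right=-1, diff=0 [OK], height=0
  node 22: h_left=-1, h_right=0, diff=1 [OK], height=1
  node 43: h_left=1, h_right=-1, diff=2 [FAIL (|1--1|=2 > 1)], height=2
  node 14: h_left=-1, h_right=2, diff=3 [FAIL (|-1-2|=3 > 1)], height=3
  node 4: h_left=-1, h_right=3, diff=4 [FAIL (|-1-3|=4 > 1)], height=4
Node 43 violates the condition: |1 - -1| = 2 > 1.
Result: Not balanced


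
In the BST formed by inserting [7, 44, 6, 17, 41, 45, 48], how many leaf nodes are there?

Tree built from: [7, 44, 6, 17, 41, 45, 48]
Tree (level-order array): [7, 6, 44, None, None, 17, 45, None, 41, None, 48]
Rule: A leaf has 0 children.
Per-node child counts:
  node 7: 2 child(ren)
  node 6: 0 child(ren)
  node 44: 2 child(ren)
  node 17: 1 child(ren)
  node 41: 0 child(ren)
  node 45: 1 child(ren)
  node 48: 0 child(ren)
Matching nodes: [6, 41, 48]
Count of leaf nodes: 3


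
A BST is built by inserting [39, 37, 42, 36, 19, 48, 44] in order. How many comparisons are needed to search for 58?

Search path for 58: 39 -> 42 -> 48
Found: False
Comparisons: 3


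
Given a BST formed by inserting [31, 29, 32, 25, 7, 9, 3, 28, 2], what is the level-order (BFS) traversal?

Tree insertion order: [31, 29, 32, 25, 7, 9, 3, 28, 2]
Tree (level-order array): [31, 29, 32, 25, None, None, None, 7, 28, 3, 9, None, None, 2]
BFS from the root, enqueuing left then right child of each popped node:
  queue [31] -> pop 31, enqueue [29, 32], visited so far: [31]
  queue [29, 32] -> pop 29, enqueue [25], visited so far: [31, 29]
  queue [32, 25] -> pop 32, enqueue [none], visited so far: [31, 29, 32]
  queue [25] -> pop 25, enqueue [7, 28], visited so far: [31, 29, 32, 25]
  queue [7, 28] -> pop 7, enqueue [3, 9], visited so far: [31, 29, 32, 25, 7]
  queue [28, 3, 9] -> pop 28, enqueue [none], visited so far: [31, 29, 32, 25, 7, 28]
  queue [3, 9] -> pop 3, enqueue [2], visited so far: [31, 29, 32, 25, 7, 28, 3]
  queue [9, 2] -> pop 9, enqueue [none], visited so far: [31, 29, 32, 25, 7, 28, 3, 9]
  queue [2] -> pop 2, enqueue [none], visited so far: [31, 29, 32, 25, 7, 28, 3, 9, 2]
Result: [31, 29, 32, 25, 7, 28, 3, 9, 2]


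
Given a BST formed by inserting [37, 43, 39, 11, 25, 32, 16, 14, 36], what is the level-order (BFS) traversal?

Tree insertion order: [37, 43, 39, 11, 25, 32, 16, 14, 36]
Tree (level-order array): [37, 11, 43, None, 25, 39, None, 16, 32, None, None, 14, None, None, 36]
BFS from the root, enqueuing left then right child of each popped node:
  queue [37] -> pop 37, enqueue [11, 43], visited so far: [37]
  queue [11, 43] -> pop 11, enqueue [25], visited so far: [37, 11]
  queue [43, 25] -> pop 43, enqueue [39], visited so far: [37, 11, 43]
  queue [25, 39] -> pop 25, enqueue [16, 32], visited so far: [37, 11, 43, 25]
  queue [39, 16, 32] -> pop 39, enqueue [none], visited so far: [37, 11, 43, 25, 39]
  queue [16, 32] -> pop 16, enqueue [14], visited so far: [37, 11, 43, 25, 39, 16]
  queue [32, 14] -> pop 32, enqueue [36], visited so far: [37, 11, 43, 25, 39, 16, 32]
  queue [14, 36] -> pop 14, enqueue [none], visited so far: [37, 11, 43, 25, 39, 16, 32, 14]
  queue [36] -> pop 36, enqueue [none], visited so far: [37, 11, 43, 25, 39, 16, 32, 14, 36]
Result: [37, 11, 43, 25, 39, 16, 32, 14, 36]


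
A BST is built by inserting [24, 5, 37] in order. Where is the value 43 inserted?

Starting tree (level order): [24, 5, 37]
Insertion path: 24 -> 37
Result: insert 43 as right child of 37
Final tree (level order): [24, 5, 37, None, None, None, 43]


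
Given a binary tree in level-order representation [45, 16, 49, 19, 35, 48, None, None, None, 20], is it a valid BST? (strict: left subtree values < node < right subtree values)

Level-order array: [45, 16, 49, 19, 35, 48, None, None, None, 20]
Validate using subtree bounds (lo, hi): at each node, require lo < value < hi,
then recurse left with hi=value and right with lo=value.
Preorder trace (stopping at first violation):
  at node 45 with bounds (-inf, +inf): OK
  at node 16 with bounds (-inf, 45): OK
  at node 19 with bounds (-inf, 16): VIOLATION
Node 19 violates its bound: not (-inf < 19 < 16).
Result: Not a valid BST
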